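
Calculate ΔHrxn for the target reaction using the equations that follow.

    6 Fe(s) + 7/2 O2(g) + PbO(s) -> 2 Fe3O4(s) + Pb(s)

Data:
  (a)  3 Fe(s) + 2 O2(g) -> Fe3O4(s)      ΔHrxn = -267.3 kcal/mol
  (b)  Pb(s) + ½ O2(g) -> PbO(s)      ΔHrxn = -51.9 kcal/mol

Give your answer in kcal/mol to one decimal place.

ΔHrxn = -482.7 kcal/mol

(a) × 2 (×2 to match 2 Fe3O4(s) in the target): (2)·(-267.3) = -534.6 kcal/mol
(b) reversed (reverse to put PbO(s) on the reactant side): +51.9 kcal/mol
Combining the equations, ΔHrxn = (2)·(-267.3) + (-1)·(-51.9) = -482.7 kcal/mol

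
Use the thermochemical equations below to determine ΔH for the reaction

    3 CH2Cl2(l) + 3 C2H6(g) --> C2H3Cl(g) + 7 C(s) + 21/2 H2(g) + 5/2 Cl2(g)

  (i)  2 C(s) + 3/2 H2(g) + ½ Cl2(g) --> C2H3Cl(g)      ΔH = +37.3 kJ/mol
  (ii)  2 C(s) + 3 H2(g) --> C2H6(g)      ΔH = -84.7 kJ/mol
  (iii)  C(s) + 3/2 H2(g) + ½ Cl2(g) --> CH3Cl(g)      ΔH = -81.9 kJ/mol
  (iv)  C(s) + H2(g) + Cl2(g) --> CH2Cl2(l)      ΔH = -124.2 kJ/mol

ΔH = 664.0 kJ/mol

(i) as written: +37.3 kJ/mol
(ii) reversed and × 3: (-3)·(-84.7) = +254.1 kJ/mol
(iii): not needed.
(iv) reversed and × 3: (-3)·(-124.2) = +372.6 kJ/mol
Summing the manipulated equations, ΔH = (+37.3) + (+254.1) + (+372.6) = 664.0 kJ/mol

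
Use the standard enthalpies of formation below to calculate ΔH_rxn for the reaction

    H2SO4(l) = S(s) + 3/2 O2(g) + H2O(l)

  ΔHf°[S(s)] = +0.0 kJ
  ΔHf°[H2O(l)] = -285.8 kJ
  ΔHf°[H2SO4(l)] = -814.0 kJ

ΔH_rxn = 528.2 kJ

Products: 1·(+0.0) + 3/2·(+0.0) + 1·(-285.8) = -285.8
Reactants: 1·(-814.0) = -814.0
ΔH_rxn = (-285.8) − (-814.0) = 528.2 kJ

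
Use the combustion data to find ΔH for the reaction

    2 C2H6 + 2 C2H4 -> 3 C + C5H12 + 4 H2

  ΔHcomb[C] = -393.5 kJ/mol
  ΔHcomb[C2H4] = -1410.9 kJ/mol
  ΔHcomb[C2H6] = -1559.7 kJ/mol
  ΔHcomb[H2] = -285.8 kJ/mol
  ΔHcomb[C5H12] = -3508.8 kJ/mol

With combustion enthalpies, reactants minus products:
= [2·(-1559.7) + 2·(-1410.9)] − [3·(-393.5) + 1·(-3508.8) + 4·(-285.8)]
= -108.7 kJ/mol

ΔH = -108.7 kJ/mol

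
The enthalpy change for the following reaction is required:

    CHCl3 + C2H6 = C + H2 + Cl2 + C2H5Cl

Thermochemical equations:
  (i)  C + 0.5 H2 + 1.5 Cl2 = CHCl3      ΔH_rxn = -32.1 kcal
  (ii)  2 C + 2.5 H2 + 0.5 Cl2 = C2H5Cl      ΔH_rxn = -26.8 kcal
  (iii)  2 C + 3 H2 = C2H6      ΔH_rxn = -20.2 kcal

(i) reversed (reverse to put CHCl3 on the reactant side): +32.1 kcal
(ii) as written (C2H5Cl already on the product side): -26.8 kcal
(iii) reversed (C2H6 must end up as a reactant): +20.2 kcal
Since enthalpy is a state function, ΔH_rxn = (+32.1) + (-26.8) + (+20.2) = 25.5 kcal

ΔH_rxn = 25.5 kcal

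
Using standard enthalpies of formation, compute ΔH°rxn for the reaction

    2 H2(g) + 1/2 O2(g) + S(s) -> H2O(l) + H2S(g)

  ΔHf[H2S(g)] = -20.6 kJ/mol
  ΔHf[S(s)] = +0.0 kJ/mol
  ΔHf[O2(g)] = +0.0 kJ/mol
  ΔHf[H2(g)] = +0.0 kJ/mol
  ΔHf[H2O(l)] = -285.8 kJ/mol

ΔH°rxn = -306.4 kJ/mol

ΔH°rxn = Σ nΔHf°(products) − Σ nΔHf°(reactants).
Products: 1·(-285.8) + 1·(-20.6) = -306.4
Reactants: 2·(+0.0) + 1/2·(+0.0) + 1·(+0.0) = +0.0
ΔH°rxn = (-306.4) − (+0.0) = -306.4 kJ/mol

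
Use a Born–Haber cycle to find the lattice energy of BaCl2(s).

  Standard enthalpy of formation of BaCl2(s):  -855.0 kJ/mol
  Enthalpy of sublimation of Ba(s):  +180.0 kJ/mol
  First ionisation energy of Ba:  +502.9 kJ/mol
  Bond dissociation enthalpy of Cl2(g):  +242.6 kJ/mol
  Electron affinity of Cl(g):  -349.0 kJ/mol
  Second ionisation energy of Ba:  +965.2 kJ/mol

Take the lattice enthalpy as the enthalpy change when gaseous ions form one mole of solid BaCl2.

ΔHf° = 1·ΔHsub + 1·(ΣIE) + 1·D(Cl2) + 2·EA + U
-855.0 = 1·(+180.0) + 1·(+1468.1) + 1·(+242.6) + 2·(-349.0) + U
U = -855.0 − (+1192.7) = -2047.7 kJ/mol

U = -2047.7 kJ/mol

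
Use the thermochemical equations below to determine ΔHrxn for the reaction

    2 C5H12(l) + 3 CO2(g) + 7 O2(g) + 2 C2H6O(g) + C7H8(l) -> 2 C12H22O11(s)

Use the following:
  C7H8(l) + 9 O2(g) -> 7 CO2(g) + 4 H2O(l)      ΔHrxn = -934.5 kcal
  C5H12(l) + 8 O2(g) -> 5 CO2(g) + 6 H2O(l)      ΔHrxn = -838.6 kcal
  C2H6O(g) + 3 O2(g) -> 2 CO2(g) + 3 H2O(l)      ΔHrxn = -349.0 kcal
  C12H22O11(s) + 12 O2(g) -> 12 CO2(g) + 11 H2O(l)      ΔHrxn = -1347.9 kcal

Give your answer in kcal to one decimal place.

ΔHrxn = -613.9 kcal

equation 1 as written: -934.5 kcal
equation 2 × 2: (2)·(-838.6) = -1677.2 kcal
equation 3 × 2: (2)·(-349.0) = -698.0 kcal
equation 4 reversed and × 2: (-2)·(-1347.9) = +2695.8 kcal
ΔHrxn = (-934.5) + (-1677.2) + (-698.0) + (+2695.8) = -613.9 kcal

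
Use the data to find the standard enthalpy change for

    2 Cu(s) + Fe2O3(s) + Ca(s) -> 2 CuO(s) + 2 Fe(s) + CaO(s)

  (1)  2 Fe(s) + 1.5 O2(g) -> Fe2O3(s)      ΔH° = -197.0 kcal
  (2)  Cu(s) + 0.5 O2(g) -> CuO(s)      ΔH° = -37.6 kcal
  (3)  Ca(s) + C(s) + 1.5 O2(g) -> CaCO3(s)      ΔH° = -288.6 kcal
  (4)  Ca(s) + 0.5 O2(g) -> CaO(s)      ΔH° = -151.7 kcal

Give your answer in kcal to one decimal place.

(1) reversed (reverse to put Fe2O3(s) on the reactant side): +197.0 kcal
(2) × 2 (×2 to match 2 CuO(s) in the target): (2)·(-37.6) = -75.2 kcal
(3): not needed (CaCO3(s) appears nowhere else).
(4) as written (CaO(s) already on the product side): -151.7 kcal
By Hess's law, ΔH° = (-1)·(-197.0) + (2)·(-37.6) + (1)·(-151.7) = -29.9 kcal

ΔH° = -29.9 kcal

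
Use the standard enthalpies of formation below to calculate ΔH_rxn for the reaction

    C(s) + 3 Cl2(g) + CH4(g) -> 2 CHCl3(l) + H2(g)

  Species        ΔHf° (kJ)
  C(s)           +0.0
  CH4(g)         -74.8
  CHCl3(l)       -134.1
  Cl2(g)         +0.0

Products: 2·(-134.1) + 1·(+0.0) = -268.2
Reactants: 1·(+0.0) + 3·(+0.0) + 1·(-74.8) = -74.8
ΔH_rxn = (-268.2) − (-74.8) = -193.4 kJ

ΔH_rxn = -193.4 kJ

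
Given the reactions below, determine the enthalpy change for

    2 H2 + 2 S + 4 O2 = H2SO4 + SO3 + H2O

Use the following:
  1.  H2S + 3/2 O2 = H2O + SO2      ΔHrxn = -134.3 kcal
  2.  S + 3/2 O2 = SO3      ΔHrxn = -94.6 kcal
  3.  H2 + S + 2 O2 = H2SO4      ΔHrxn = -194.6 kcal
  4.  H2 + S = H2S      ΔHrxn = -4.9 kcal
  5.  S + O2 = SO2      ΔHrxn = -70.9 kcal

ΔHrxn = -357.5 kcal

eq. 1 as written: -134.3 kcal
eq. 2 as written: -94.6 kcal
eq. 3 as written: -194.6 kcal
eq. 4 as written: -4.9 kcal
eq. 5 reversed: +70.9 kcal
ΔHrxn = (-134.3) + (-94.6) + (-194.6) + (-4.9) + (+70.9) = -357.5 kcal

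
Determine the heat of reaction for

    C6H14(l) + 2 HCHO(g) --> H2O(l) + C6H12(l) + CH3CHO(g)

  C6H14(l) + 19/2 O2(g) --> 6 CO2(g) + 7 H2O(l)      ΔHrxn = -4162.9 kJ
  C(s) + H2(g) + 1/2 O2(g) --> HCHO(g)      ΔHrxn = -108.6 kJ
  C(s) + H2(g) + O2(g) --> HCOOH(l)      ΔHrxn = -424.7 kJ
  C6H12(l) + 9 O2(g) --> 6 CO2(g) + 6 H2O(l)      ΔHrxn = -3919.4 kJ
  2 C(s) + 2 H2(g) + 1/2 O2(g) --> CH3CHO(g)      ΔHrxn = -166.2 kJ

ΔHrxn = -192.5 kJ

equation 1 as written (C6H14(l) already on the reactant side): -4162.9 kJ
equation 2 reversed and × 2 (HCHO(g) must end up as a reactant; scale by 2 for the 2 HCHO(g)): (-2)·(-108.6) = +217.2 kJ
equation 3: not needed (HCOOH(l) appears nowhere else).
equation 4 reversed (reverse to put C6H12(l) on the product side): +3919.4 kJ
equation 5 as written (CH3CHO(g) already on the product side): -166.2 kJ
Combining the equations, ΔHrxn = (1)·(-4162.9) + (-2)·(-108.6) + (-1)·(-3919.4) + (1)·(-166.2) = -192.5 kJ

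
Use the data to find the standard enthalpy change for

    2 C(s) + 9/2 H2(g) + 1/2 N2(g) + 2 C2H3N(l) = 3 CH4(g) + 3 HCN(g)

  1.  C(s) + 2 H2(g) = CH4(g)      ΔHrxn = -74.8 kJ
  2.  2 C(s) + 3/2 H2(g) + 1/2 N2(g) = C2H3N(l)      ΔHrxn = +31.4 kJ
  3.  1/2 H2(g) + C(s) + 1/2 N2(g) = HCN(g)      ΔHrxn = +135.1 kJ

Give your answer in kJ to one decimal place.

ΔHrxn = 118.1 kJ

eq. 1 × 3: (3)·(-74.8) = -224.4 kJ
eq. 2 reversed and × 2: (-2)·(+31.4) = -62.8 kJ
eq. 3 × 3: (3)·(+135.1) = +405.3 kJ
Summing the manipulated equations, ΔHrxn = (3)·(-74.8) + (-2)·(+31.4) + (3)·(+135.1) = 118.1 kJ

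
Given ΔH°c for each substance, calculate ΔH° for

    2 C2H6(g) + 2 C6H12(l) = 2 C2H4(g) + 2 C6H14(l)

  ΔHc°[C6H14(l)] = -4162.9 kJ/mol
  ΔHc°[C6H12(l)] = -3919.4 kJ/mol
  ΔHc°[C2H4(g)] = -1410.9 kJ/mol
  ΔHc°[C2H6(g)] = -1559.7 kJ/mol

Using ΔH = Σ nΔHc°(reactants) − Σ nΔHc°(products):
= [2·(-1559.7) + 2·(-3919.4)] − [2·(-1410.9) + 2·(-4162.9)]
= 189.4 kJ/mol

ΔH° = 189.4 kJ/mol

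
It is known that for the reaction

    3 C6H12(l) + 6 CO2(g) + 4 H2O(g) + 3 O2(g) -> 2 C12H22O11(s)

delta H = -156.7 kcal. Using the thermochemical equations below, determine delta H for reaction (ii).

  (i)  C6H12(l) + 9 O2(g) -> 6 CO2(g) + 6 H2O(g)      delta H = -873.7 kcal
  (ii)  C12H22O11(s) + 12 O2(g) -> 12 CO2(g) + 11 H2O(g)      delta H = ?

(i) × 3: (3)·(-873.7) = -2621.1 kcal
(ii) reversed and × 2: contributes −2·x
-156.7 = (-2621.1) − 2·x
x = (-156.7 − (-2621.1)) / (-2) = -1232.2 kcal

delta H = -1232.2 kcal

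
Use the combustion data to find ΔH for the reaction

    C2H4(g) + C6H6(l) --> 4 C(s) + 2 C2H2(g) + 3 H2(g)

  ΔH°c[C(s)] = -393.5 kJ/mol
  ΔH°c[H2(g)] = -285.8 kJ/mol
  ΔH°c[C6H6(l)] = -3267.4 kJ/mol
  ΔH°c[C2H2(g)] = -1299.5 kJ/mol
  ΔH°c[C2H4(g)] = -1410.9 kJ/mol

Using ΔH = Σ nΔHc°(reactants) − Σ nΔHc°(products):
= [1·(-1410.9) + 1·(-3267.4)] − [4·(-393.5) + 2·(-1299.5) + 3·(-285.8)]
= 352.1 kJ/mol

ΔH = 352.1 kJ/mol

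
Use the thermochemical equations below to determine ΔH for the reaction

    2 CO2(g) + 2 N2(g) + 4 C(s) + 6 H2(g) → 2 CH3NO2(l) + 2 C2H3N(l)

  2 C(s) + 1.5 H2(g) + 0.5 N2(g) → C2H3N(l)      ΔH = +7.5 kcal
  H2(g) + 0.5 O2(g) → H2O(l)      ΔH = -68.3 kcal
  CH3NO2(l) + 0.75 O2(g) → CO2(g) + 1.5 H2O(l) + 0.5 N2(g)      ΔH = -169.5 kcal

equation 1 × 2 (scale by 2 for the 2 C2H3N(l)): (2)·(+7.5) = +15.0 kcal
equation 2 × 3: (3)·(-68.3) = -204.9 kcal
equation 3 reversed and × 2 (reverse to put CH3NO2(l) on the product side; scale by 2 for the 2 CH3NO2(l)): (-2)·(-169.5) = +339.0 kcal
ΔH = (2)·(+7.5) + (3)·(-68.3) + (-2)·(-169.5) = 149.1 kcal

ΔH = 149.1 kcal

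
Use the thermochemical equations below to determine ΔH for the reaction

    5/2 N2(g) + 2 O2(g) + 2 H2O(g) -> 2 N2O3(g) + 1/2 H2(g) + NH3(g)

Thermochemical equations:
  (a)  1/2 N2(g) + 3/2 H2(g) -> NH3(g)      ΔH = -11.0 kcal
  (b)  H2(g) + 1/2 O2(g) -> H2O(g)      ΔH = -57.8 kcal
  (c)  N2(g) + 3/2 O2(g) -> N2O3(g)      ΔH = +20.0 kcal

ΔH = 144.6 kcal

(a) as written (NH3(g) already on the product side): -11.0 kcal
(b) reversed and × 2 (reverse to put H2O(g) on the reactant side; ×2 to match 2 H2O(g) in the target): (-2)·(-57.8) = +115.6 kcal
(c) × 2 (×2 to match 2 N2O3(g) in the target): (2)·(+20.0) = +40.0 kcal
Combining the equations, ΔH = (1)·(-11.0) + (-2)·(-57.8) + (2)·(+20.0) = 144.6 kcal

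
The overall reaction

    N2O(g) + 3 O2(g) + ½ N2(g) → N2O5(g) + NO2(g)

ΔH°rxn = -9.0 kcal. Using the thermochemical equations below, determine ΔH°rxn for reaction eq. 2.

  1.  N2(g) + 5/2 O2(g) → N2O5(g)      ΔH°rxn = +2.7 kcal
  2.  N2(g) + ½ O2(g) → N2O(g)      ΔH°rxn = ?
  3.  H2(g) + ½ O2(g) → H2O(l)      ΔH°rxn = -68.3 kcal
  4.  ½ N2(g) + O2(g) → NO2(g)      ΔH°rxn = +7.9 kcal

ΔH°rxn = 19.6 kcal

eq. 1 as written (N2O5(g) already on the product side): +2.7 kcal
eq. 2 reversed (reverse to put N2O(g) on the reactant side): contributes −x
eq. 3: not needed (H2(g) appears nowhere else).
eq. 4 as written (NO2(g) already on the product side): +7.9 kcal
-9.0 = (+2.7) + (+7.9) − x
x = (-9.0 − (+10.6)) / (-1) = 19.6 kcal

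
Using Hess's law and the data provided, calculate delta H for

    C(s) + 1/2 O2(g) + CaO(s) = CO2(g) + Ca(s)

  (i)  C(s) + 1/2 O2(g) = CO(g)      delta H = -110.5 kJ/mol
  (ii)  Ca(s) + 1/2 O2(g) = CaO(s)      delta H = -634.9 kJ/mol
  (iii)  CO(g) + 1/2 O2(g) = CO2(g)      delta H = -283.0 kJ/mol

delta H = 241.4 kJ/mol

(i) as written (C(s) already on the reactant side): -110.5 kJ/mol
(ii) reversed (CaO(s) must end up as a reactant): +634.9 kJ/mol
(iii) as written (CO2(g) already on the product side): -283.0 kJ/mol
Since enthalpy is a state function, delta H = (-110.5) + (+634.9) + (-283.0) = 241.4 kJ/mol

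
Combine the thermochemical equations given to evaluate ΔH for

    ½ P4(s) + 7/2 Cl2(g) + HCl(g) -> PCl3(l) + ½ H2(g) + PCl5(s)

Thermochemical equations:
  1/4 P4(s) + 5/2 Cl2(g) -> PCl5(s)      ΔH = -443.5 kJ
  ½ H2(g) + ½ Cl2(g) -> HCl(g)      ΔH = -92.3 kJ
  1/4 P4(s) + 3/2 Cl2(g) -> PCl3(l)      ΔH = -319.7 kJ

ΔH = -670.9 kJ

equation 1 as written (PCl5(s) already on the product side): -443.5 kJ
equation 2 reversed (HCl(g) must end up as a reactant): +92.3 kJ
equation 3 as written (PCl3(l) already on the product side): -319.7 kJ
ΔH = (1)·(-443.5) + (-1)·(-92.3) + (1)·(-319.7) = -670.9 kJ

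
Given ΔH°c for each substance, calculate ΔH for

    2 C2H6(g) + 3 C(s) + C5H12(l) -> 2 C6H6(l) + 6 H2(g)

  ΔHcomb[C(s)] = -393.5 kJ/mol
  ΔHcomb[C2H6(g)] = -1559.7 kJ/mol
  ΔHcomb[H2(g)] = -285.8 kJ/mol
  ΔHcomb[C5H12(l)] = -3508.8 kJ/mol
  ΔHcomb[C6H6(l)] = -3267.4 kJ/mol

With combustion enthalpies, reactants minus products:
= [2·(-1559.7) + 3·(-393.5) + 1·(-3508.8)] − [2·(-3267.4) + 6·(-285.8)]
= 440.9 kJ/mol

ΔH = 440.9 kJ/mol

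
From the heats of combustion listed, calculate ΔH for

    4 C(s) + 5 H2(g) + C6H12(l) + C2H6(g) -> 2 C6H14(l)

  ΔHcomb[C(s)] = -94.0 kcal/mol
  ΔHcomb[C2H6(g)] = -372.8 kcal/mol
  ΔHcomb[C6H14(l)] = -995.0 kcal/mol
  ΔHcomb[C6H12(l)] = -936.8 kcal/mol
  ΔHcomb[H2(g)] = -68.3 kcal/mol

Using ΔH = Σ nΔHc°(reactants) − Σ nΔHc°(products):
= [4·(-94.0) + 5·(-68.3) + 1·(-936.8) + 1·(-372.8)] − [2·(-995.0)]
= -37.1 kcal/mol

ΔH = -37.1 kcal/mol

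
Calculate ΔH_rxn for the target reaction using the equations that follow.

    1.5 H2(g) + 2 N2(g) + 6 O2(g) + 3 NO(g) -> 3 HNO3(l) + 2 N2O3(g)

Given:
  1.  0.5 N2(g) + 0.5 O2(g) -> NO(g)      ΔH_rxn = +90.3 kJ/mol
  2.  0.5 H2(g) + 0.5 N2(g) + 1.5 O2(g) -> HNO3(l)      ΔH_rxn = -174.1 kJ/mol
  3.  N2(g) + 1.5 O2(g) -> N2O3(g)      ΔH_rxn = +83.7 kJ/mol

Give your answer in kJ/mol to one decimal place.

eq. 1 reversed and × 3 (NO(g) must end up as a reactant; ×3 to match 3 NO(g) in the target): (-3)·(+90.3) = -270.9 kJ/mol
eq. 2 × 3 (scale by 3 for the 3 HNO3(l)): (3)·(-174.1) = -522.3 kJ/mol
eq. 3 × 2 (scale by 2 for the 2 N2O3(g)): (2)·(+83.7) = +167.4 kJ/mol
Summing the manipulated equations, ΔH_rxn = (-270.9) + (-522.3) + (+167.4) = -625.8 kJ/mol

ΔH_rxn = -625.8 kJ/mol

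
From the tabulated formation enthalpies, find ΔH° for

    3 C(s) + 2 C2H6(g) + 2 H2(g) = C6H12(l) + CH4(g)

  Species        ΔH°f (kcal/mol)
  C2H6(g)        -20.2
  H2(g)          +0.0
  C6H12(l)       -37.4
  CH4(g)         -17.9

ΔH° = -14.9 kcal/mol

Products: 1·(-37.4) + 1·(-17.9) = -55.3
Reactants: 3·(+0.0) + 2·(-20.2) + 2·(+0.0) = -40.4
ΔH° = (-55.3) − (-40.4) = -14.9 kcal/mol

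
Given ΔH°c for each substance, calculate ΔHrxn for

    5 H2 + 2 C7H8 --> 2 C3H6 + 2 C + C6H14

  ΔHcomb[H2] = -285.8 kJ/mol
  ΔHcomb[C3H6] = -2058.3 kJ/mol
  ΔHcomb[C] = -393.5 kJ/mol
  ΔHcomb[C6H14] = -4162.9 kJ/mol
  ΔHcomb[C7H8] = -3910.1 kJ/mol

Using ΔH = Σ nΔHc°(reactants) − Σ nΔHc°(products):
= [5·(-285.8) + 2·(-3910.1)] − [2·(-2058.3) + 2·(-393.5) + 1·(-4162.9)]
= -182.7 kJ/mol

ΔHrxn = -182.7 kJ/mol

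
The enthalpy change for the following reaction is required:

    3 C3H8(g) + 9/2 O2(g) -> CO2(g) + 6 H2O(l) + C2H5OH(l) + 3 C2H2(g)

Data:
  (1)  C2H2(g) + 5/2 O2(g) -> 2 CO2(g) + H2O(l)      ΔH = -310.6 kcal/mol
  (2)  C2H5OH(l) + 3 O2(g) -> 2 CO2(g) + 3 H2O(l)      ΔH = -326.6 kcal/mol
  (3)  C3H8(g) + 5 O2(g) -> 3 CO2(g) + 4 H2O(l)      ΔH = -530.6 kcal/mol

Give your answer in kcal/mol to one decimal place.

ΔH = -333.4 kcal/mol

(1) reversed and × 3 (reverse to put C2H2(g) on the product side; scale by 3 for the 3 C2H2(g)): (-3)·(-310.6) = +931.8 kcal/mol
(2) reversed (C2H5OH(l) must end up as a product): +326.6 kcal/mol
(3) × 3 (×3 to match 3 C3H8(g) in the target): (3)·(-530.6) = -1591.8 kcal/mol
By Hess's law, ΔH = (-3)·(-310.6) + (-1)·(-326.6) + (3)·(-530.6) = -333.4 kcal/mol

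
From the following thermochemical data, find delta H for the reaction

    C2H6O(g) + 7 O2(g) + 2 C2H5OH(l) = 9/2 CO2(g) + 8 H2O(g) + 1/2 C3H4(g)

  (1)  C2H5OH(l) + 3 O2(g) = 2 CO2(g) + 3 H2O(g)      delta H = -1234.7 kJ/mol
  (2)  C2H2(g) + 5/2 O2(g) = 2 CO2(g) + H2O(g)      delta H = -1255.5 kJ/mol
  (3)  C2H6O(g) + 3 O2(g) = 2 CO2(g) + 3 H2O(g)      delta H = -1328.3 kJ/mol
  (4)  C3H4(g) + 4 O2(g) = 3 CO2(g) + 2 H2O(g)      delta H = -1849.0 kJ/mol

(1) × 2: (2)·(-1234.7) = -2469.4 kJ/mol
(2): not needed.
(3) as written: -1328.3 kJ/mol
(4) reversed and × 1/2: (-1/2)·(-1849.0) = +924.5 kJ/mol
By Hess's law, delta H = (2)·(-1234.7) + (1)·(-1328.3) + (-1/2)·(-1849.0) = -2873.2 kJ/mol

delta H = -2873.2 kJ/mol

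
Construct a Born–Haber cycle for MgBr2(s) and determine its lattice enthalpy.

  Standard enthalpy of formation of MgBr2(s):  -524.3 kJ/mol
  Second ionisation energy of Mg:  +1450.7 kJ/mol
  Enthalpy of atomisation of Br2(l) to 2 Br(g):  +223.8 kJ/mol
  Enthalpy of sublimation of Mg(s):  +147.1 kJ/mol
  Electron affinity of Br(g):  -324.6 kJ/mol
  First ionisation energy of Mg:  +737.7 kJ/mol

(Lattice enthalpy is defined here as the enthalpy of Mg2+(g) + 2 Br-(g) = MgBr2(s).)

U = -2434.4 kJ/mol

ΔHf° = 1·ΔHsub + 1·(ΣIE) + 1·D(Br2) + 2·EA + U
-524.3 = 1·(+147.1) + 1·(+2188.4) + 1·(+223.8) + 2·(-324.6) + U
U = -524.3 − (+1910.1) = -2434.4 kJ/mol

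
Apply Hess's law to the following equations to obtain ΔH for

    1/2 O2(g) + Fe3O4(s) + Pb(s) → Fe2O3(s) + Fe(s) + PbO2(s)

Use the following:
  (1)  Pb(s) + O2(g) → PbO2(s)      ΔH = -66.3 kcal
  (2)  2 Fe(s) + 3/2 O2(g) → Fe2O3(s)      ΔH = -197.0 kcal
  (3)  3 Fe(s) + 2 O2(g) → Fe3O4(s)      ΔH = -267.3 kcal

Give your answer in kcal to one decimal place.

(1) as written (PbO2(s) already on the product side): -66.3 kcal
(2) as written (Fe2O3(s) already on the product side): -197.0 kcal
(3) reversed (Fe3O4(s) must end up as a reactant): +267.3 kcal
Combining the equations, ΔH = (1)·(-66.3) + (1)·(-197.0) + (-1)·(-267.3) = 4.0 kcal

ΔH = 4.0 kcal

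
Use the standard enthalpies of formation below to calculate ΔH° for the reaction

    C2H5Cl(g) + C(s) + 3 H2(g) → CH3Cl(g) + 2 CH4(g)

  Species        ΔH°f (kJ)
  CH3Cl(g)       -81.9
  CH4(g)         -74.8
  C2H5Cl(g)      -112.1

ΔH° = -119.4 kJ

Products: 1·(-81.9) + 2·(-74.8) = -231.5
Reactants: 1·(-112.1) + 1·(+0.0) + 3·(+0.0) = -112.1
ΔH° = (-231.5) − (-112.1) = -119.4 kJ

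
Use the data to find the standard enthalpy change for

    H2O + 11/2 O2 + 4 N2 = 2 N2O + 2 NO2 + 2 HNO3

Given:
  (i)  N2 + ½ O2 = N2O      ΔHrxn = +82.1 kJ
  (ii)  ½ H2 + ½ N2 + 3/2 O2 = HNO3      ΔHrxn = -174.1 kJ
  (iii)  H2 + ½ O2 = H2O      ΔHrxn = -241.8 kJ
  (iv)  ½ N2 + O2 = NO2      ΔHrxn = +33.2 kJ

(i) × 2: (2)·(+82.1) = +164.2 kJ
(ii) × 2: (2)·(-174.1) = -348.2 kJ
(iii) reversed: +241.8 kJ
(iv) × 2: (2)·(+33.2) = +66.4 kJ
ΔHrxn = (2)·(+82.1) + (2)·(-174.1) + (-1)·(-241.8) + (2)·(+33.2) = 124.2 kJ

ΔHrxn = 124.2 kJ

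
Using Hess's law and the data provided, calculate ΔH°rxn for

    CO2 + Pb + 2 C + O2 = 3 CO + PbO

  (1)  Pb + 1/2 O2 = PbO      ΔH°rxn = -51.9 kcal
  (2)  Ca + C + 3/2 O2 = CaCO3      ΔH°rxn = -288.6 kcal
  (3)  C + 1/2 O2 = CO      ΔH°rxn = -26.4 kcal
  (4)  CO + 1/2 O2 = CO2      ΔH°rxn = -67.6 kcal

(1) as written: -51.9 kcal
(2): not needed.
(3) × 2: (2)·(-26.4) = -52.8 kcal
(4) reversed: +67.6 kcal
Since enthalpy is a state function, ΔH°rxn = (-51.9) + (-52.8) + (+67.6) = -37.1 kcal

ΔH°rxn = -37.1 kcal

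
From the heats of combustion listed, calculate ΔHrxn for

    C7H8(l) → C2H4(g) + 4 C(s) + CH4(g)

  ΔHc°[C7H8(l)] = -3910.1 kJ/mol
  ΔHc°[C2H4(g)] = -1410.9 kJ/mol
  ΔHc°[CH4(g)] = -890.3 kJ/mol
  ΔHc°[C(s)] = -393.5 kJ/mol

ΔHrxn = -34.9 kJ/mol

With combustion enthalpies, reactants minus products:
= [1·(-3910.1)] − [1·(-1410.9) + 4·(-393.5) + 1·(-890.3)]
= -34.9 kJ/mol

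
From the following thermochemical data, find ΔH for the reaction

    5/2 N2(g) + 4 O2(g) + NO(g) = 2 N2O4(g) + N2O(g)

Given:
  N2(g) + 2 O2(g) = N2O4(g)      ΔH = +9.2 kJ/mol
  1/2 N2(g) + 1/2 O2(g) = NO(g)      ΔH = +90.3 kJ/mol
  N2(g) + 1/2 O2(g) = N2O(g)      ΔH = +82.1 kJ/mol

equation 1 × 2: (2)·(+9.2) = +18.4 kJ/mol
equation 2 reversed: -90.3 kJ/mol
equation 3 as written: +82.1 kJ/mol
Combining the equations, ΔH = (+18.4) + (-90.3) + (+82.1) = 10.2 kJ/mol

ΔH = 10.2 kJ/mol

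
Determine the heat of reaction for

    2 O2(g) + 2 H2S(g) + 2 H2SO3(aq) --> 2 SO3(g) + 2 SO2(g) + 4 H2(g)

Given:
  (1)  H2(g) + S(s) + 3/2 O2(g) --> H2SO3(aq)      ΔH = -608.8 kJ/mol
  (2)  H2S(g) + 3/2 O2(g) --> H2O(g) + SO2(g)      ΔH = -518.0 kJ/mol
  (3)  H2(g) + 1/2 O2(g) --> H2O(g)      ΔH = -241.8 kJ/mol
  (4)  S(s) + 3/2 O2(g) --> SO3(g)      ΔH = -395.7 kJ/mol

(1) reversed and × 2 (reverse to put H2SO3(aq) on the reactant side; scale by 2 for the 2 H2SO3(aq)): (-2)·(-608.8) = +1217.6 kJ/mol
(2) × 2 (×2 to match 2 H2S(g) in the target): (2)·(-518.0) = -1036.0 kJ/mol
(3) reversed and × 2: (-2)·(-241.8) = +483.6 kJ/mol
(4) × 2 (×2 to match 2 SO3(g) in the target): (2)·(-395.7) = -791.4 kJ/mol
Summing the manipulated equations, ΔH = (-2)·(-608.8) + (2)·(-518.0) + (-2)·(-241.8) + (2)·(-395.7) = -126.2 kJ/mol

ΔH = -126.2 kJ/mol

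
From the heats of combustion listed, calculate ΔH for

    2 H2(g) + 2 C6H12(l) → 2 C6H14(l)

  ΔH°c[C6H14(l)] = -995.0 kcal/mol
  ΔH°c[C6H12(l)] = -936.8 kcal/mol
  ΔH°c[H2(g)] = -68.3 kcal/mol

With combustion enthalpies, reactants minus products:
= [2·(-68.3) + 2·(-936.8)] − [2·(-995.0)]
= -20.2 kcal/mol

ΔH = -20.2 kcal/mol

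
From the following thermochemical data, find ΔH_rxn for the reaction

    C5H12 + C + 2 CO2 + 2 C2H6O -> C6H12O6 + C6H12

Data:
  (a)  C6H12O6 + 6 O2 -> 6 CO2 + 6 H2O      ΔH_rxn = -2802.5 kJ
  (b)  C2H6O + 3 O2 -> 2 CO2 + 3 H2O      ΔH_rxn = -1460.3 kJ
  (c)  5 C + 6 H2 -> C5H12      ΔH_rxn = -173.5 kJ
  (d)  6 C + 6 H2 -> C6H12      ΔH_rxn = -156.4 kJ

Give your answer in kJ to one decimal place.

(a) reversed: +2802.5 kJ
(b) × 2: (2)·(-1460.3) = -2920.6 kJ
(c) reversed: +173.5 kJ
(d) as written: -156.4 kJ
ΔH_rxn = (+2802.5) + (-2920.6) + (+173.5) + (-156.4) = -101.0 kJ

ΔH_rxn = -101.0 kJ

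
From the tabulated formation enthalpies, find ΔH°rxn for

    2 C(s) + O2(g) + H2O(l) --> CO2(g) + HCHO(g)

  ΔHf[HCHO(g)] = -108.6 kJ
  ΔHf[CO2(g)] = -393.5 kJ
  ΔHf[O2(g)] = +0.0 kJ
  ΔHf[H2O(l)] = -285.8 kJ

ΔH°rxn = -216.3 kJ

ΔH°rxn = Σ nΔHf°(products) − Σ nΔHf°(reactants).
Products: 1·(-393.5) + 1·(-108.6) = -502.1
Reactants: 2·(+0.0) + 1·(+0.0) + 1·(-285.8) = -285.8
ΔH°rxn = (-502.1) − (-285.8) = -216.3 kJ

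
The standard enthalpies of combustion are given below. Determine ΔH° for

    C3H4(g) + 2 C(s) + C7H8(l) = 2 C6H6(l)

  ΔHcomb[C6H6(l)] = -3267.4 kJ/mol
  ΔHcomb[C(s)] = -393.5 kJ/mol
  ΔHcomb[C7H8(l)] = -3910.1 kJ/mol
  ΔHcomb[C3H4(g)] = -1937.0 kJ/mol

ΔH° = -99.3 kJ/mol

With combustion enthalpies, reactants minus products:
= [1·(-1937.0) + 2·(-393.5) + 1·(-3910.1)] − [2·(-3267.4)]
= -99.3 kJ/mol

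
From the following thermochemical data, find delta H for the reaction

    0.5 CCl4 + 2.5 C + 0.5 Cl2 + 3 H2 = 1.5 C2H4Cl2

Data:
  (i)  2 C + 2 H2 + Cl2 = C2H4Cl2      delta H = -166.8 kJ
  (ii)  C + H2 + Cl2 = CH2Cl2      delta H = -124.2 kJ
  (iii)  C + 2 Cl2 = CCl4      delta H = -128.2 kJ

(i) × 3/2: (3/2)·(-166.8) = -250.2 kJ
(ii): not needed.
(iii) reversed and × 1/2: (-1/2)·(-128.2) = +64.1 kJ
delta H = (3/2)·(-166.8) + (-1/2)·(-128.2) = -186.1 kJ

delta H = -186.1 kJ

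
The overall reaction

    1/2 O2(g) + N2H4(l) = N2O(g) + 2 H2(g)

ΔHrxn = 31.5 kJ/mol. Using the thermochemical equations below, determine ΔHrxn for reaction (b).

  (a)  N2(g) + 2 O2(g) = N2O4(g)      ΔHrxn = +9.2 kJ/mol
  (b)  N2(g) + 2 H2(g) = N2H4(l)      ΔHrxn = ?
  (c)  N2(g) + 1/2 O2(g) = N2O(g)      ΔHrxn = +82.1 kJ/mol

ΔHrxn = 50.6 kJ/mol

(a): not needed (N2O4(g) appears nowhere else).
(b) reversed (N2H4(l) must end up as a reactant): contributes −x
(c) as written (N2O(g) already on the product side): +82.1 kJ/mol
+31.5 = (+82.1) − x
x = (+31.5 − (+82.1)) / (-1) = 50.6 kJ/mol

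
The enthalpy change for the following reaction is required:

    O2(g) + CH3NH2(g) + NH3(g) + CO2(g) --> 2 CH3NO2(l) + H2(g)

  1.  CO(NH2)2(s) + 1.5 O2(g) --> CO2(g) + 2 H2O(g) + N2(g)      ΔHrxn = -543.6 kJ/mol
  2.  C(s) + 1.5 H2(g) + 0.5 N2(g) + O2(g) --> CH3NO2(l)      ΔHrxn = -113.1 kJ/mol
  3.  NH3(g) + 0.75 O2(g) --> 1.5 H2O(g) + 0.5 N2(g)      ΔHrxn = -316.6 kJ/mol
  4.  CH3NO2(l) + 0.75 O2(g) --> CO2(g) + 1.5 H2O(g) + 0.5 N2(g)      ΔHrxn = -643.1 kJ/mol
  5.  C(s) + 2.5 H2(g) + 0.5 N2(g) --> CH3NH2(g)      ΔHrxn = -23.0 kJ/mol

ΔHrxn = 236.4 kJ/mol

eq. 1: not needed.
eq. 2 as written: -113.1 kJ/mol
eq. 3 as written: -316.6 kJ/mol
eq. 4 reversed: +643.1 kJ/mol
eq. 5 reversed: +23.0 kJ/mol
ΔHrxn = (-113.1) + (-316.6) + (+643.1) + (+23.0) = 236.4 kJ/mol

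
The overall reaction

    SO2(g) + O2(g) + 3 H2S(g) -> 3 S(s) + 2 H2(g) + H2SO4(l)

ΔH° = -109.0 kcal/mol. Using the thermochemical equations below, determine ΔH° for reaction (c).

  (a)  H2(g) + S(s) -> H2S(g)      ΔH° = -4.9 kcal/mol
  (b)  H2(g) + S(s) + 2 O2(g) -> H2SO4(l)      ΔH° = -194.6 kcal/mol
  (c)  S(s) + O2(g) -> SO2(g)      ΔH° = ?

(a) reversed and × 3 (H2S(g) must end up as a reactant; ×3 to match 3 H2S(g) in the target): (-3)·(-4.9) = +14.7 kcal/mol
(b) as written (H2SO4(l) already on the product side): -194.6 kcal/mol
(c) reversed (SO2(g) must end up as a reactant): contributes −x
-109.0 = (+14.7) + (-194.6) − x
x = (-109.0 − (-179.9)) / (-1) = -70.9 kcal/mol

ΔH° = -70.9 kcal/mol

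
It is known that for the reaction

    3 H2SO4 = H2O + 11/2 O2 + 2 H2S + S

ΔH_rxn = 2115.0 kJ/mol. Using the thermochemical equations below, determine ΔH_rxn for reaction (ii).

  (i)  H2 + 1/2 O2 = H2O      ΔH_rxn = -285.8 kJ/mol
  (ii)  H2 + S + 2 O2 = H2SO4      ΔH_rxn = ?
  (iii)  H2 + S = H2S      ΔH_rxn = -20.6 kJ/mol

ΔH_rxn = -814.0 kJ/mol

(i) as written (H2O already on the product side): -285.8 kJ/mol
(ii) reversed and × 3 (reverse to put H2SO4 on the reactant side; scale by 3 for the 3 H2SO4): contributes −3·x
(iii) × 2 (×2 to match 2 H2S in the target): (2)·(-20.6) = -41.2 kJ/mol
+2115.0 = (-285.8) + (-41.2) − 3·x
x = (+2115.0 − (-327.0)) / (-3) = -814.0 kJ/mol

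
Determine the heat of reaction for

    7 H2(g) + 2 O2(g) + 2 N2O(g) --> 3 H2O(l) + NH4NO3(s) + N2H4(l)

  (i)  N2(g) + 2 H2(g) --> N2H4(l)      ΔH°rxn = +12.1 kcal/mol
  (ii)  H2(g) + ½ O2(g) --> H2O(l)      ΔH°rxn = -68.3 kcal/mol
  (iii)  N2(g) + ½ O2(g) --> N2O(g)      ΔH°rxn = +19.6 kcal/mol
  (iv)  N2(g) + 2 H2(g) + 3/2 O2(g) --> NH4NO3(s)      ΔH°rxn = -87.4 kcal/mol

ΔH°rxn = -319.4 kcal/mol

(i) as written: +12.1 kcal/mol
(ii) × 3: (3)·(-68.3) = -204.9 kcal/mol
(iii) reversed and × 2: (-2)·(+19.6) = -39.2 kcal/mol
(iv) as written: -87.4 kcal/mol
ΔH°rxn = (1)·(+12.1) + (3)·(-68.3) + (-2)·(+19.6) + (1)·(-87.4) = -319.4 kcal/mol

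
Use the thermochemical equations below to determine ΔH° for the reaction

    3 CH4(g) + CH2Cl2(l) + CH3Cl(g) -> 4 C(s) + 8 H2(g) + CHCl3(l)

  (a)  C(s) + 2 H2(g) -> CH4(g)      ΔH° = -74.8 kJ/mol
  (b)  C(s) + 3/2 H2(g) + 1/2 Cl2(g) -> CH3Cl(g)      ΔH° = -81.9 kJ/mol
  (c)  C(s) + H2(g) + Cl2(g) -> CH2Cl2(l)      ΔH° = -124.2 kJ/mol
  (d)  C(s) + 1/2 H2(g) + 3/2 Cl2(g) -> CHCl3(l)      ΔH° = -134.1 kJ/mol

ΔH° = 296.4 kJ/mol

(a) reversed and × 3: (-3)·(-74.8) = +224.4 kJ/mol
(b) reversed: +81.9 kJ/mol
(c) reversed: +124.2 kJ/mol
(d) as written: -134.1 kJ/mol
Combining the equations, ΔH° = (+224.4) + (+81.9) + (+124.2) + (-134.1) = 296.4 kJ/mol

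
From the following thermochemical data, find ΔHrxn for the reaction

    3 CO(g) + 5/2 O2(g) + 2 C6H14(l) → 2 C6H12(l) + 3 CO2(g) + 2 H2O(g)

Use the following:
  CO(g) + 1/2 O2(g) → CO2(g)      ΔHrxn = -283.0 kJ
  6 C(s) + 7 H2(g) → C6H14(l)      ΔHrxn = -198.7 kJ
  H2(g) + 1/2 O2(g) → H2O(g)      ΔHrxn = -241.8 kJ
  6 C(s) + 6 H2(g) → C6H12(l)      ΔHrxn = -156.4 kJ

equation 1 × 3 (×3 to match 3 CO(g) in the target): (3)·(-283.0) = -849.0 kJ
equation 2 reversed and × 2 (reverse to put C6H14(l) on the reactant side; scale by 2 for the 2 C6H14(l)): (-2)·(-198.7) = +397.4 kJ
equation 3 × 2 (×2 to match 2 H2O(g) in the target): (2)·(-241.8) = -483.6 kJ
equation 4 × 2 (×2 to match 2 C6H12(l) in the target): (2)·(-156.4) = -312.8 kJ
ΔHrxn = (3)·(-283.0) + (-2)·(-198.7) + (2)·(-241.8) + (2)·(-156.4) = -1248.0 kJ

ΔHrxn = -1248.0 kJ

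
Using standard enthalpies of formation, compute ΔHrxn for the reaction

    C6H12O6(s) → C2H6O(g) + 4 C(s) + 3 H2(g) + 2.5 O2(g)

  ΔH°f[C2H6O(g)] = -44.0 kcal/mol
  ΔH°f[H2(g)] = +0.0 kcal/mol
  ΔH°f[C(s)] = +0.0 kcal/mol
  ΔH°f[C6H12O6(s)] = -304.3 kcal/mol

Products: 1·(-44.0) + 4·(+0.0) + 3·(+0.0) + 5/2·(+0.0) = -44.0
Reactants: 1·(-304.3) = -304.3
ΔHrxn = (-44.0) − (-304.3) = 260.3 kcal/mol

ΔHrxn = 260.3 kcal/mol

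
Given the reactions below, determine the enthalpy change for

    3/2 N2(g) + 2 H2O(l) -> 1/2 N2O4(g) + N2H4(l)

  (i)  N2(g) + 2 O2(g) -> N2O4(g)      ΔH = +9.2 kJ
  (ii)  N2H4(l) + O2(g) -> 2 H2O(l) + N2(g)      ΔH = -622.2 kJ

ΔH = 626.8 kJ

(i) × 1/2 (scale by 1/2 for the 1/2 N2O4(g)): (1/2)·(+9.2) = +4.6 kJ
(ii) reversed (reverse to put N2H4(l) on the product side): +622.2 kJ
ΔH = (1/2)·(+9.2) + (-1)·(-622.2) = 626.8 kJ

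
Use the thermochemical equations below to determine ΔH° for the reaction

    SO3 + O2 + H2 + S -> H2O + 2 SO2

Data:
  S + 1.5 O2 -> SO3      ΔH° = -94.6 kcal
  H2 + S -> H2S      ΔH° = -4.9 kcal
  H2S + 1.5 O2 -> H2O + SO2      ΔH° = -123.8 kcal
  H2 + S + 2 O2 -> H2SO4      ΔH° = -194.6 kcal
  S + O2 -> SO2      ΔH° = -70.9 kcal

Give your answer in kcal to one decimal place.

equation 1 reversed: +94.6 kcal
equation 2 as written: -4.9 kcal
equation 3 as written: -123.8 kcal
equation 4: not needed.
equation 5 as written: -70.9 kcal
ΔH° = (-1)·(-94.6) + (1)·(-4.9) + (1)·(-123.8) + (1)·(-70.9) = -105.0 kcal

ΔH° = -105.0 kcal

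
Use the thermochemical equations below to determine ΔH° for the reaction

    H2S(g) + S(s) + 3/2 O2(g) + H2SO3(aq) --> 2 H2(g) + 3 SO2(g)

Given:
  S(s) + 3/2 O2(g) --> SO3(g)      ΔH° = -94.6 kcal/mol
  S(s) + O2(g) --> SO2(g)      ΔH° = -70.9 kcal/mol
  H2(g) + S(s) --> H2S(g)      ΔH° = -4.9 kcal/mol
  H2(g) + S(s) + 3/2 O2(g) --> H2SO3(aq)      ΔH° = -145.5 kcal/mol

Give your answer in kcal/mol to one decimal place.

equation 1: not needed (SO3(g) appears nowhere else).
equation 2 × 3 (scale by 3 for the 3 SO2(g)): (3)·(-70.9) = -212.7 kcal/mol
equation 3 reversed (reverse to put H2S(g) on the reactant side): +4.9 kcal/mol
equation 4 reversed (reverse to put H2SO3(aq) on the reactant side): +145.5 kcal/mol
Since enthalpy is a state function, ΔH° = (-212.7) + (+4.9) + (+145.5) = -62.3 kcal/mol

ΔH° = -62.3 kcal/mol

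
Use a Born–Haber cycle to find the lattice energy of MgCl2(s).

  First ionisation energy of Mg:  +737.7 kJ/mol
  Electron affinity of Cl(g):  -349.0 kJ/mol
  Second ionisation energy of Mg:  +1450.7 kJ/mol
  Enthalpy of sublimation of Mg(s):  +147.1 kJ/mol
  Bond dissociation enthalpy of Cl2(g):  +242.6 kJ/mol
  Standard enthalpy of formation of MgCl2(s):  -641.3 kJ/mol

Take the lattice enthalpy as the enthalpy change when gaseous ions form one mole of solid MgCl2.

ΔHf° = 1·ΔHsub + 1·(ΣIE) + 1·D(Cl2) + 2·EA + U
-641.3 = 1·(+147.1) + 1·(+2188.4) + 1·(+242.6) + 2·(-349.0) + U
U = -641.3 − (+1880.1) = -2521.4 kJ/mol

U = -2521.4 kJ/mol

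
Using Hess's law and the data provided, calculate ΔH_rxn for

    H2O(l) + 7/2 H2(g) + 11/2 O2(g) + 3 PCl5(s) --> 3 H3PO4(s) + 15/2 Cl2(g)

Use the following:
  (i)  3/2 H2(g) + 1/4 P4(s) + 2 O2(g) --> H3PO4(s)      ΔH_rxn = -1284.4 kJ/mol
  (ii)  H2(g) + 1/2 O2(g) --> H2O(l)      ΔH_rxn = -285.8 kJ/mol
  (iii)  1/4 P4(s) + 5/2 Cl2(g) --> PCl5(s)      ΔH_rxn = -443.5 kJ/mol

(i) × 3 (scale by 3 for the 3 H3PO4(s)): (3)·(-1284.4) = -3853.2 kJ/mol
(ii) reversed (H2O(l) must end up as a reactant): +285.8 kJ/mol
(iii) reversed and × 3 (reverse to put PCl5(s) on the reactant side; scale by 3 for the 3 PCl5(s)): (-3)·(-443.5) = +1330.5 kJ/mol
Since enthalpy is a state function, ΔH_rxn = (3)·(-1284.4) + (-1)·(-285.8) + (-3)·(-443.5) = -2236.9 kJ/mol

ΔH_rxn = -2236.9 kJ/mol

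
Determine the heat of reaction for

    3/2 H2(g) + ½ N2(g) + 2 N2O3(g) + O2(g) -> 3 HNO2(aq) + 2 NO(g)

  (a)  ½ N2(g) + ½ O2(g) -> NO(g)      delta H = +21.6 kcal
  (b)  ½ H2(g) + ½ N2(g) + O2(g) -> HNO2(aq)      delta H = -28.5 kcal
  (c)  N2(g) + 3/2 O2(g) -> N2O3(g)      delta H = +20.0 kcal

delta H = -82.3 kcal

(a) × 2 (×2 to match 2 NO(g) in the target): (2)·(+21.6) = +43.2 kcal
(b) × 3 (×3 to match 3 HNO2(aq) in the target): (3)·(-28.5) = -85.5 kcal
(c) reversed and × 2 (N2O3(g) must end up as a reactant; ×2 to match 2 N2O3(g) in the target): (-2)·(+20.0) = -40.0 kcal
delta H = (2)·(+21.6) + (3)·(-28.5) + (-2)·(+20.0) = -82.3 kcal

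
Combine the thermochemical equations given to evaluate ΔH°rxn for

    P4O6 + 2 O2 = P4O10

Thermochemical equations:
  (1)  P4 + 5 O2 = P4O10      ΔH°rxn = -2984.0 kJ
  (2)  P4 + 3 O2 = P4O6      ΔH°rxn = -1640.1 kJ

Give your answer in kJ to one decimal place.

ΔH°rxn = -1343.9 kJ

(1) as written: -2984.0 kJ
(2) reversed: +1640.1 kJ
ΔH°rxn = (1)·(-2984.0) + (-1)·(-1640.1) = -1343.9 kJ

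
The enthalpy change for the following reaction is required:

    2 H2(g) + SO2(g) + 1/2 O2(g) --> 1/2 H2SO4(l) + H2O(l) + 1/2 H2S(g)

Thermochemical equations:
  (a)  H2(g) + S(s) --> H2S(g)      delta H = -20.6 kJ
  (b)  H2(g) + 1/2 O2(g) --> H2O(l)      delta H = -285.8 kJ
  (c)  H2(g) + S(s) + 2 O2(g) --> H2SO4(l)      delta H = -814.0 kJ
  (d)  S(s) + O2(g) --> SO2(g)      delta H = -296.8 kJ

(a) × 1/2: (1/2)·(-20.6) = -10.3 kJ
(b) as written: -285.8 kJ
(c) × 1/2: (1/2)·(-814.0) = -407.0 kJ
(d) reversed: +296.8 kJ
delta H = (1/2)·(-20.6) + (1)·(-285.8) + (1/2)·(-814.0) + (-1)·(-296.8) = -406.3 kJ

delta H = -406.3 kJ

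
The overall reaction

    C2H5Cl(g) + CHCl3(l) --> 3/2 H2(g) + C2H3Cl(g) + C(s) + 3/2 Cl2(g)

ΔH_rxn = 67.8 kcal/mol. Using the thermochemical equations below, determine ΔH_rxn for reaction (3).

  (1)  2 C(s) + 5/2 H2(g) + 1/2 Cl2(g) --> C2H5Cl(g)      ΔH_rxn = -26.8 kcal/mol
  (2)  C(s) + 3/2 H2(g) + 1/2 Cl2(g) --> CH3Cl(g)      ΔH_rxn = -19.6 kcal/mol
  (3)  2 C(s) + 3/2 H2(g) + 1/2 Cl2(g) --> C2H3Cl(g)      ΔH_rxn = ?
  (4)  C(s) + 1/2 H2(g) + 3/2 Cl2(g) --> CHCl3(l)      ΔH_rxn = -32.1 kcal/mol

ΔH_rxn = 8.9 kcal/mol

(1) reversed (C2H5Cl(g) must end up as a reactant): +26.8 kcal/mol
(2): not needed (CH3Cl(g) appears nowhere else).
(3) as written (C2H3Cl(g) already on the product side): contributes x
(4) reversed (CHCl3(l) must end up as a reactant): +32.1 kcal/mol
+67.8 = (+26.8) + (+32.1) + x
x = (+67.8 − (+58.9)) / (1) = 8.9 kcal/mol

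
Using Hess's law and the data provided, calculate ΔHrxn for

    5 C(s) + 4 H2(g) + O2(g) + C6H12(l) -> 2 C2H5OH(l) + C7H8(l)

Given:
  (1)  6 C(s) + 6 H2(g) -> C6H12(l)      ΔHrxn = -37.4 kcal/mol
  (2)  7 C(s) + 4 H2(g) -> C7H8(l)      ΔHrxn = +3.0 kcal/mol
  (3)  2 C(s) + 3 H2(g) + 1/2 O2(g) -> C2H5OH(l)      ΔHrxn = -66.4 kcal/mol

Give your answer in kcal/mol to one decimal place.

(1) reversed (reverse to put C6H12(l) on the reactant side): +37.4 kcal/mol
(2) as written (C7H8(l) already on the product side): +3.0 kcal/mol
(3) × 2 (scale by 2 for the 2 C2H5OH(l)): (2)·(-66.4) = -132.8 kcal/mol
ΔHrxn = (-1)·(-37.4) + (1)·(+3.0) + (2)·(-66.4) = -92.4 kcal/mol

ΔHrxn = -92.4 kcal/mol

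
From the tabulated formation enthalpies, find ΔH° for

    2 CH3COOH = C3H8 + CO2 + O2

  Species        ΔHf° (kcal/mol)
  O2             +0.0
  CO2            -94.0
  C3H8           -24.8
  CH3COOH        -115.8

ΔH° = 112.8 kcal/mol

Products: 1·(-24.8) + 1·(-94.0) + 1·(+0.0) = -118.8
Reactants: 2·(-115.8) = -231.6
ΔH° = (-118.8) − (-231.6) = 112.8 kcal/mol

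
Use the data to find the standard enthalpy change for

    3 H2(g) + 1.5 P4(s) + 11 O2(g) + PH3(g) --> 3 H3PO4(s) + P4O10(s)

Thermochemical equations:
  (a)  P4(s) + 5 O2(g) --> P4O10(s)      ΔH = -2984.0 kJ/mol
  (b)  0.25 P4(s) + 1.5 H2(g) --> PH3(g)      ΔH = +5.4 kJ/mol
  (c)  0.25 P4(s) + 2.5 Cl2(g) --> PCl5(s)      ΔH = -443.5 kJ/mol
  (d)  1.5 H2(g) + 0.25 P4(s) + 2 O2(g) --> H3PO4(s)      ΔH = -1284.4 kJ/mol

(a) as written: -2984.0 kJ/mol
(b) reversed: -5.4 kJ/mol
(c): not needed.
(d) × 3: (3)·(-1284.4) = -3853.2 kJ/mol
Summing the manipulated equations, ΔH = (1)·(-2984.0) + (-1)·(+5.4) + (3)·(-1284.4) = -6842.6 kJ/mol

ΔH = -6842.6 kJ/mol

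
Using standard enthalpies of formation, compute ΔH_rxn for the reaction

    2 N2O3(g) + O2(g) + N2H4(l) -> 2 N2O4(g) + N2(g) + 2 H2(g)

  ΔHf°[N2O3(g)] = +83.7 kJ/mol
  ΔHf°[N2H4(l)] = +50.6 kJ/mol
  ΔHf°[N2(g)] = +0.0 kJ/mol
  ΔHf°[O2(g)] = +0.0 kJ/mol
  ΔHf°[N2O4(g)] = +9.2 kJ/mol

Products: 2·(+9.2) + 1·(+0.0) + 2·(+0.0) = +18.4
Reactants: 2·(+83.7) + 1·(+0.0) + 1·(+50.6) = +218.0
ΔH_rxn = (+18.4) − (+218.0) = -199.6 kJ/mol

ΔH_rxn = -199.6 kJ/mol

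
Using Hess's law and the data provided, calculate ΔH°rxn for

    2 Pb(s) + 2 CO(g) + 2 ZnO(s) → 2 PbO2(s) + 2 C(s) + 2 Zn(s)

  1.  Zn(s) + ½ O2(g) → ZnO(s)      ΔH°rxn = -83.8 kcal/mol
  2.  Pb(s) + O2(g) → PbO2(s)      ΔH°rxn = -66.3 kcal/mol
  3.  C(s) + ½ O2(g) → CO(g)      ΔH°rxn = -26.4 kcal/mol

eq. 1 reversed and × 2: (-2)·(-83.8) = +167.6 kcal/mol
eq. 2 × 2: (2)·(-66.3) = -132.6 kcal/mol
eq. 3 reversed and × 2: (-2)·(-26.4) = +52.8 kcal/mol
Since enthalpy is a state function, ΔH°rxn = (-2)·(-83.8) + (2)·(-66.3) + (-2)·(-26.4) = 87.8 kcal/mol

ΔH°rxn = 87.8 kcal/mol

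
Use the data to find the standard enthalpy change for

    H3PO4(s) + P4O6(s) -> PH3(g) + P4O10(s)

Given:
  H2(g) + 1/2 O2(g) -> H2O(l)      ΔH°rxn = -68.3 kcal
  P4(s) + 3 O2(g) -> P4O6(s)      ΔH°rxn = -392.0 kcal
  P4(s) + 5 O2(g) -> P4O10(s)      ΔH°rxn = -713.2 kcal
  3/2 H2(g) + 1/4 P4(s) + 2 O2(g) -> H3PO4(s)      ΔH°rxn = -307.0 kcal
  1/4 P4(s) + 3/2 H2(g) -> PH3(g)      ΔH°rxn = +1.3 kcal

ΔH°rxn = -12.9 kcal

equation 1: not needed.
equation 2 reversed: +392.0 kcal
equation 3 as written: -713.2 kcal
equation 4 reversed: +307.0 kcal
equation 5 as written: +1.3 kcal
By Hess's law, ΔH°rxn = (-1)·(-392.0) + (1)·(-713.2) + (-1)·(-307.0) + (1)·(+1.3) = -12.9 kcal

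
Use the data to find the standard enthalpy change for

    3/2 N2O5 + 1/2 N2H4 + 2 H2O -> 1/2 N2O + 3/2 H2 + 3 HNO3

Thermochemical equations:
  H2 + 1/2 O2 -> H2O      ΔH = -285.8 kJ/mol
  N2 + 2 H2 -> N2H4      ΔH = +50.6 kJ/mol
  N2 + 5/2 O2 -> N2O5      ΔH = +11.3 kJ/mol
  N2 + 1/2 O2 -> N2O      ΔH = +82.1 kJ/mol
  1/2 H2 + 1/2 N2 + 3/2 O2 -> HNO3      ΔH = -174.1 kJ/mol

equation 1 reversed and × 2: (-2)·(-285.8) = +571.6 kJ/mol
equation 2 reversed and × 1/2: (-1/2)·(+50.6) = -25.3 kJ/mol
equation 3 reversed and × 3/2: (-3/2)·(+11.3) = -16.95 kJ/mol
equation 4 × 1/2: (1/2)·(+82.1) = +41.05 kJ/mol
equation 5 × 3: (3)·(-174.1) = -522.3 kJ/mol
By Hess's law, ΔH = (-2)·(-285.8) + (-1/2)·(+50.6) + (-3/2)·(+11.3) + (1/2)·(+82.1) + (3)·(-174.1) = 48.1 kJ/mol

ΔH = 48.1 kJ/mol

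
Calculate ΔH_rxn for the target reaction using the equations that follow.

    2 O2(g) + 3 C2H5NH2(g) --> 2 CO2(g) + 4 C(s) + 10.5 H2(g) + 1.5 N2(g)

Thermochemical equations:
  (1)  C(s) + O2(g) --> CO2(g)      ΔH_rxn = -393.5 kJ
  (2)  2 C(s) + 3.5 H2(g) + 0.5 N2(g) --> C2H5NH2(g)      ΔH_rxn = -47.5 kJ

(1) × 2: (2)·(-393.5) = -787.0 kJ
(2) reversed and × 3: (-3)·(-47.5) = +142.5 kJ
ΔH_rxn = (-787.0) + (+142.5) = -644.5 kJ

ΔH_rxn = -644.5 kJ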